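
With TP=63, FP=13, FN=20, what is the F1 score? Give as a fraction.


Precision = 63/76 = 63/76. Recall = 63/83 = 63/83. F1 = 2*P*R/(P+R) = 42/53.

42/53


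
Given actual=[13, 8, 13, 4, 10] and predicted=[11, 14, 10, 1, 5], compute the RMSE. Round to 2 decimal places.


MSE = 16.6000. RMSE = sqrt(16.6000) = 4.07.

4.07


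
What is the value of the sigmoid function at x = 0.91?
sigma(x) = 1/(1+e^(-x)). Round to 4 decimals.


sigma(0.91) = 1/(1+e^(-0.91)) = 1/(1+0.402524) = 1/1.402524 = 0.7130.

0.7130


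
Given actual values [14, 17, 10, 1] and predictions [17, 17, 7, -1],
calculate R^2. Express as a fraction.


Mean(y) = 21/2. SS_res = 22. SS_tot = 145. R^2 = 1 - 22/(145) = 123/145.

123/145


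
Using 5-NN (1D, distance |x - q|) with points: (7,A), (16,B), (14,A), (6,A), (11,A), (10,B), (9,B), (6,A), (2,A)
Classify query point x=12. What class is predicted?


Distances: |7-12|=5, |16-12|=4, |14-12|=2, |6-12|=6, |11-12|=1, |10-12|=2, |9-12|=3, |6-12|=6, |2-12|=10. 5 nearest: (11,A), (14,A), (10,B), (9,B), (16,B). Counts: {'A': 2, 'B': 3}. Majority class: B.

B


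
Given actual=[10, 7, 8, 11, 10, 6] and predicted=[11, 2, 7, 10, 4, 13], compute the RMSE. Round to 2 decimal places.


MSE = 18.8333. RMSE = sqrt(18.8333) = 4.34.

4.34


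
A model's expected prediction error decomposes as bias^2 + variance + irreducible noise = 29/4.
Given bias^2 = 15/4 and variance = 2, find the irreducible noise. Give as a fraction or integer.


Total error = bias^2 + variance + irreducible noise. So irreducible noise = 29/4 - 15/4 - 2 = 3/2.

3/2


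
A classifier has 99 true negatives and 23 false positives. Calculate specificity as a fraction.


Specificity = TN / (TN + FP) = 99 / 122 = 99/122.

99/122


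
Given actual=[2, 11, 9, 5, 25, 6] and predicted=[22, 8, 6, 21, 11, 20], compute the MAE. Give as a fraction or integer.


MAE = (1/6) * (|2-22|=20 + |11-8|=3 + |9-6|=3 + |5-21|=16 + |25-11|=14 + |6-20|=14). Sum = 70. MAE = 35/3.

35/3


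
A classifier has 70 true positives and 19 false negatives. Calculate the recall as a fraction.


Recall = TP / (TP + FN) = 70 / 89 = 70/89.

70/89


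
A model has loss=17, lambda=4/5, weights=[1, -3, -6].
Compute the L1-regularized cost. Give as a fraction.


L1 norm = sum(|w|) = 10. J = 17 + 4/5 * 10 = 25.

25


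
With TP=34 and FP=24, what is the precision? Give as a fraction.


Precision = TP / (TP + FP) = 34 / 58 = 17/29.

17/29


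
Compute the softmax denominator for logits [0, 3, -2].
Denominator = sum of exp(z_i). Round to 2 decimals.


Denom = e^0=1.0000 + e^3=20.0855 + e^-2=0.1353. Sum = 21.2208, which rounds to 21.22.

21.22


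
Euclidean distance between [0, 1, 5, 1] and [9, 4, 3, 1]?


d = sqrt(sum of squared differences). (0-9)^2=81, (1-4)^2=9, (5-3)^2=4, (1-1)^2=0. Sum = 94.

sqrt(94)


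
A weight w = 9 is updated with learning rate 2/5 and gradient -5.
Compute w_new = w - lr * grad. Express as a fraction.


w_new = 9 - 2/5 * -5 = 9 - -2 = 11.

11


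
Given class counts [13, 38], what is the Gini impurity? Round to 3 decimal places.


Total = 51. Proportions: 13/51, 38/51. sum(p_i^2) = 0.6201. Gini = 1 - 0.6201 = 0.3799, which rounds to 0.380.

0.380


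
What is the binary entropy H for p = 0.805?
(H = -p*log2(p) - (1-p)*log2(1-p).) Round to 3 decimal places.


H = -0.805*log2(0.805) - 0.195*log2(0.195) = 0.712.

0.712


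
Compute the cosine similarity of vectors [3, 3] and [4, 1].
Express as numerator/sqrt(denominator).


dot = 15. |a|^2 = 18, |b|^2 = 17. cos = 15/sqrt(306).

15/sqrt(306)


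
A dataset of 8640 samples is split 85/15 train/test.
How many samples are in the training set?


Test set = 8640 * 15% = 1296. Training set = 8640 - 1296 = 7344.

7344


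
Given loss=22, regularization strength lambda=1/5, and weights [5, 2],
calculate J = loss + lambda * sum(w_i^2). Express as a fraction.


L2 sq norm = sum(w^2) = 29. J = 22 + 1/5 * 29 = 139/5.

139/5


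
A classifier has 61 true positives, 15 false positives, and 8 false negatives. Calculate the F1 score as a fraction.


Precision = 61/76 = 61/76. Recall = 61/69 = 61/69. F1 = 2*P*R/(P+R) = 122/145.

122/145


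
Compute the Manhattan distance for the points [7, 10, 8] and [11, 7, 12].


d = sum of absolute differences: |7-11|=4 + |10-7|=3 + |8-12|=4 = 11.

11


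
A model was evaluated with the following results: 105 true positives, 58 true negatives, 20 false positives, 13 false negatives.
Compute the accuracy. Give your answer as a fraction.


Accuracy = (TP + TN) / (TP + TN + FP + FN) = (105 + 58) / 196 = 163/196.

163/196


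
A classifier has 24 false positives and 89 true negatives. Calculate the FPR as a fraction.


FPR = FP / (FP + TN) = 24 / 113 = 24/113.

24/113


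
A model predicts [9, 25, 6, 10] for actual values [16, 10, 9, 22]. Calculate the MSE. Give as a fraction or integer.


MSE = (1/4) * ((16-9)^2=49 + (10-25)^2=225 + (9-6)^2=9 + (22-10)^2=144). Sum = 427. MSE = 427/4.

427/4


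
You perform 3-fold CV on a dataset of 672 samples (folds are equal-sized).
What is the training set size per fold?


Each validation fold has 672/3 = 224 samples. Training set = 672 - 224 = 448.

448


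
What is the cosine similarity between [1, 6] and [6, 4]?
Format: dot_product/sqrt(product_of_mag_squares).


dot = 30. |a|^2 = 37, |b|^2 = 52. cos = 30/sqrt(1924).

30/sqrt(1924)


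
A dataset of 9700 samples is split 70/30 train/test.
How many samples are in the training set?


Test set = 9700 * 30% = 2910. Training set = 9700 - 2910 = 6790.

6790


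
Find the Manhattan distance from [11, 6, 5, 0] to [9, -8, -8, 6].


d = sum of absolute differences: |11-9|=2 + |6--8|=14 + |5--8|=13 + |0-6|=6 = 35.

35


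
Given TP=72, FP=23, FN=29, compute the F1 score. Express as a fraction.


Precision = 72/95 = 72/95. Recall = 72/101 = 72/101. F1 = 2*P*R/(P+R) = 36/49.

36/49


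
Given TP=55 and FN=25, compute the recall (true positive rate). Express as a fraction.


Recall = TP / (TP + FN) = 55 / 80 = 11/16.

11/16


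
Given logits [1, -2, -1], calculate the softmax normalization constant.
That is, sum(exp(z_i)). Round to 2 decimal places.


Denom = e^1=2.7183 + e^-2=0.1353 + e^-1=0.3679. Sum = 3.2215, which rounds to 3.22.

3.22


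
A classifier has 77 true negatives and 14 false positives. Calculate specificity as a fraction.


Specificity = TN / (TN + FP) = 77 / 91 = 11/13.

11/13


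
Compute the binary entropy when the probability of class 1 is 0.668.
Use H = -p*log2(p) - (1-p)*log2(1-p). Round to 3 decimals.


H = -0.668*log2(0.668) - 0.332*log2(0.332) = 0.917.

0.917


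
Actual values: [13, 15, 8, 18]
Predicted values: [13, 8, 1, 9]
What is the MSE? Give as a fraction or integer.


MSE = (1/4) * ((13-13)^2=0 + (15-8)^2=49 + (8-1)^2=49 + (18-9)^2=81). Sum = 179. MSE = 179/4.

179/4


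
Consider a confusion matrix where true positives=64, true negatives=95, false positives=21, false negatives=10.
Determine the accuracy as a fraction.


Accuracy = (TP + TN) / (TP + TN + FP + FN) = (64 + 95) / 190 = 159/190.

159/190


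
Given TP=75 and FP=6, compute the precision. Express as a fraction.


Precision = TP / (TP + FP) = 75 / 81 = 25/27.

25/27


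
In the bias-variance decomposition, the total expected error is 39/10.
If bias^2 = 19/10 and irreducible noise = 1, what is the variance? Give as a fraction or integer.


Total error = bias^2 + variance + irreducible noise. So variance = 39/10 - 19/10 - 1 = 1.

1


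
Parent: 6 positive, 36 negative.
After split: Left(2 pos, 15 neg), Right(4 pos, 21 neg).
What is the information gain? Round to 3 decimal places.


H(parent) = 0.5917. H(left) = 0.5226, H(right) = 0.6343. Weighted = (17/42)*0.5226 + (25/42)*0.6343 = 0.5891. IG = 0.5917 - 0.5891 = 0.0026, which rounds to 0.003.

0.003


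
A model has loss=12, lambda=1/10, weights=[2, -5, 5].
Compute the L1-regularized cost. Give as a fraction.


L1 norm = sum(|w|) = 12. J = 12 + 1/10 * 12 = 66/5.

66/5


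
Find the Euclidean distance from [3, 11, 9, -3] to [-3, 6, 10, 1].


d = sqrt(sum of squared differences). (3--3)^2=36, (11-6)^2=25, (9-10)^2=1, (-3-1)^2=16. Sum = 78.

sqrt(78)


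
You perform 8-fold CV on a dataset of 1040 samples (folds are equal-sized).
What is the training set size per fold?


Each validation fold has 1040/8 = 130 samples. Training set = 1040 - 130 = 910.

910


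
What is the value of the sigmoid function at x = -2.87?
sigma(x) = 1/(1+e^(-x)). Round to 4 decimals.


sigma(-2.87) = 1/(1+e^(2.87)) = 1/(1+17.637018) = 1/18.637018 = 0.0537.

0.0537


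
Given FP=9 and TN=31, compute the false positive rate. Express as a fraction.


FPR = FP / (FP + TN) = 9 / 40 = 9/40.

9/40


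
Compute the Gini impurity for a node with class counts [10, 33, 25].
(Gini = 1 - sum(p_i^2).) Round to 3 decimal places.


Total = 68. Proportions: 10/68, 33/68, 25/68. sum(p_i^2) = 0.3923. Gini = 1 - 0.3923 = 0.6077, which rounds to 0.608.

0.608


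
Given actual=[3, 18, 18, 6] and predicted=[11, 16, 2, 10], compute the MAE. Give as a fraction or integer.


MAE = (1/4) * (|3-11|=8 + |18-16|=2 + |18-2|=16 + |6-10|=4). Sum = 30. MAE = 15/2.

15/2


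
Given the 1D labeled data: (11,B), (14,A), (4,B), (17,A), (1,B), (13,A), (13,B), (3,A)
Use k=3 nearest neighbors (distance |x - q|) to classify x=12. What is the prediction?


Distances: |11-12|=1, |14-12|=2, |4-12|=8, |17-12|=5, |1-12|=11, |13-12|=1, |13-12|=1, |3-12|=9. 3 nearest: (13,A), (11,B), (13,B). Counts: {'A': 1, 'B': 2}. Majority class: B.

B


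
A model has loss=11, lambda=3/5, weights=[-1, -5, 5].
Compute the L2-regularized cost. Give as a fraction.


L2 sq norm = sum(w^2) = 51. J = 11 + 3/5 * 51 = 208/5.

208/5


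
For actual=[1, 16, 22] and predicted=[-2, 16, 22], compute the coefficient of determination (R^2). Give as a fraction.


Mean(y) = 13. SS_res = 9. SS_tot = 234. R^2 = 1 - 9/(234) = 25/26.

25/26


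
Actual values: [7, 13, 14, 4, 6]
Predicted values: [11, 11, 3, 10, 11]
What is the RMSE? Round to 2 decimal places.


MSE = 40.4000. RMSE = sqrt(40.4000) = 6.36.

6.36


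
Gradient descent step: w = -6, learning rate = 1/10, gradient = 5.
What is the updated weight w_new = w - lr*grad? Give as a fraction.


w_new = -6 - 1/10 * 5 = -6 - 1/2 = -13/2.

-13/2


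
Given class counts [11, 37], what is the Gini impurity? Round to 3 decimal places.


Total = 48. Proportions: 11/48, 37/48. sum(p_i^2) = 0.6467. Gini = 1 - 0.6467 = 0.3533, which rounds to 0.353.

0.353


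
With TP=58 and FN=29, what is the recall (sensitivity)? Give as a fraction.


Recall = TP / (TP + FN) = 58 / 87 = 2/3.

2/3


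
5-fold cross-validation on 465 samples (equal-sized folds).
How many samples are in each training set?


Each validation fold has 465/5 = 93 samples. Training set = 465 - 93 = 372.

372


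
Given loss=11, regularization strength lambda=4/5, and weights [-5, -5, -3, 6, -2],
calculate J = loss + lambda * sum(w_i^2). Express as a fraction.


L2 sq norm = sum(w^2) = 99. J = 11 + 4/5 * 99 = 451/5.

451/5


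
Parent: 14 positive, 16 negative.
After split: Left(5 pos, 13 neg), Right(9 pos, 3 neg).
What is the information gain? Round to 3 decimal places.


H(parent) = 0.9968. H(left) = 0.8524, H(right) = 0.8113. Weighted = (18/30)*0.8524 + (12/30)*0.8113 = 0.8360. IG = 0.9968 - 0.8360 = 0.1608, which rounds to 0.161.

0.161


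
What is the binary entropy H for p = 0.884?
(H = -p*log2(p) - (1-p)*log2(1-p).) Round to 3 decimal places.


H = -0.884*log2(0.884) - 0.116*log2(0.116) = 0.518.

0.518


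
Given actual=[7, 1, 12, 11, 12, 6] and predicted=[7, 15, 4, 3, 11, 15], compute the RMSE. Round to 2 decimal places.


MSE = 67.6667. RMSE = sqrt(67.6667) = 8.23.

8.23


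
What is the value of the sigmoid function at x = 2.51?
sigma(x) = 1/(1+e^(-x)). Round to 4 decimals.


sigma(2.51) = 1/(1+e^(-2.51)) = 1/(1+0.081268) = 1/1.081268 = 0.9248.

0.9248


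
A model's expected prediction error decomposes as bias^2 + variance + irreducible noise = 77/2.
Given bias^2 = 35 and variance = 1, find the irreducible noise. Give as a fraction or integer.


Total error = bias^2 + variance + irreducible noise. So irreducible noise = 77/2 - 35 - 1 = 5/2.

5/2


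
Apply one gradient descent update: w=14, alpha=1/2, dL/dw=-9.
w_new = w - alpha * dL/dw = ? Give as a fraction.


w_new = 14 - 1/2 * -9 = 14 - -9/2 = 37/2.

37/2


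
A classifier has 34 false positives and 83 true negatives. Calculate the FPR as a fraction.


FPR = FP / (FP + TN) = 34 / 117 = 34/117.

34/117


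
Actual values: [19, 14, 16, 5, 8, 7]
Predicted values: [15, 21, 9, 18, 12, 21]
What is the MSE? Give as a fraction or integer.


MSE = (1/6) * ((19-15)^2=16 + (14-21)^2=49 + (16-9)^2=49 + (5-18)^2=169 + (8-12)^2=16 + (7-21)^2=196). Sum = 495. MSE = 165/2.

165/2


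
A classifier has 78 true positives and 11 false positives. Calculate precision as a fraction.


Precision = TP / (TP + FP) = 78 / 89 = 78/89.

78/89


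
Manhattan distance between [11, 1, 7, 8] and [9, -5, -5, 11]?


d = sum of absolute differences: |11-9|=2 + |1--5|=6 + |7--5|=12 + |8-11|=3 = 23.

23


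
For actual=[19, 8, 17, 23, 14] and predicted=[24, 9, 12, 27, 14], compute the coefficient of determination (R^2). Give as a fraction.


Mean(y) = 81/5. SS_res = 67. SS_tot = 634/5. R^2 = 1 - 67/(634/5) = 299/634.

299/634


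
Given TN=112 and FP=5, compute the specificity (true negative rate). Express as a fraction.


Specificity = TN / (TN + FP) = 112 / 117 = 112/117.

112/117


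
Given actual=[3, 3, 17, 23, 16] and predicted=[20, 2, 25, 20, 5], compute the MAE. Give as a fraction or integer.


MAE = (1/5) * (|3-20|=17 + |3-2|=1 + |17-25|=8 + |23-20|=3 + |16-5|=11). Sum = 40. MAE = 8.

8


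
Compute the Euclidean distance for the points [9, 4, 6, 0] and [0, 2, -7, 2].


d = sqrt(sum of squared differences). (9-0)^2=81, (4-2)^2=4, (6--7)^2=169, (0-2)^2=4. Sum = 258.

sqrt(258)


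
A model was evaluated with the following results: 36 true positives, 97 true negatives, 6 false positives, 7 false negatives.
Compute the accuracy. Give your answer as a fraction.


Accuracy = (TP + TN) / (TP + TN + FP + FN) = (36 + 97) / 146 = 133/146.

133/146


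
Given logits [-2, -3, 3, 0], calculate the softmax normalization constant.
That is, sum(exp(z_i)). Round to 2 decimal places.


Denom = e^-2=0.1353 + e^-3=0.0498 + e^3=20.0855 + e^0=1.0000. Sum = 21.2706, which rounds to 21.27.

21.27


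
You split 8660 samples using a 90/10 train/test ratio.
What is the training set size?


Test set = 8660 * 10% = 866. Training set = 8660 - 866 = 7794.

7794


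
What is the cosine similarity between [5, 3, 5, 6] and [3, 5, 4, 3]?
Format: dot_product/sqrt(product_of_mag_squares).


dot = 68. |a|^2 = 95, |b|^2 = 59. cos = 68/sqrt(5605).

68/sqrt(5605)


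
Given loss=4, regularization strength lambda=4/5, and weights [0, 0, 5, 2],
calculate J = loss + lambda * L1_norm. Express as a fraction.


L1 norm = sum(|w|) = 7. J = 4 + 4/5 * 7 = 48/5.

48/5


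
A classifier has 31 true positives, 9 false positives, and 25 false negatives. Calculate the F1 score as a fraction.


Precision = 31/40 = 31/40. Recall = 31/56 = 31/56. F1 = 2*P*R/(P+R) = 31/48.

31/48


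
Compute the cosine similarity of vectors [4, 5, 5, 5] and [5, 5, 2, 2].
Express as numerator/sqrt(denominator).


dot = 65. |a|^2 = 91, |b|^2 = 58. cos = 65/sqrt(5278).

65/sqrt(5278)


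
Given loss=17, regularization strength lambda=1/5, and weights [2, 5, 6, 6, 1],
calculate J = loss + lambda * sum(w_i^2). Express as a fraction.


L2 sq norm = sum(w^2) = 102. J = 17 + 1/5 * 102 = 187/5.

187/5


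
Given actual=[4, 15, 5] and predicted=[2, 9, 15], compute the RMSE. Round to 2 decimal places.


MSE = 46.6667. RMSE = sqrt(46.6667) = 6.83.

6.83


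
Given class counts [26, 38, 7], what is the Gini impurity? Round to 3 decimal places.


Total = 71. Proportions: 26/71, 38/71, 7/71. sum(p_i^2) = 0.4303. Gini = 1 - 0.4303 = 0.5697, which rounds to 0.570.

0.570


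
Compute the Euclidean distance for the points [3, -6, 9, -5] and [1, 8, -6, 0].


d = sqrt(sum of squared differences). (3-1)^2=4, (-6-8)^2=196, (9--6)^2=225, (-5-0)^2=25. Sum = 450.

sqrt(450)


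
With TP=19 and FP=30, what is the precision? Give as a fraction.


Precision = TP / (TP + FP) = 19 / 49 = 19/49.

19/49


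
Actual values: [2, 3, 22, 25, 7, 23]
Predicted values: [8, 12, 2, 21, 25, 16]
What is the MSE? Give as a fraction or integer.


MSE = (1/6) * ((2-8)^2=36 + (3-12)^2=81 + (22-2)^2=400 + (25-21)^2=16 + (7-25)^2=324 + (23-16)^2=49). Sum = 906. MSE = 151.

151


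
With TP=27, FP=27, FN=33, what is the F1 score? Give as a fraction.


Precision = 27/54 = 1/2. Recall = 27/60 = 9/20. F1 = 2*P*R/(P+R) = 9/19.

9/19


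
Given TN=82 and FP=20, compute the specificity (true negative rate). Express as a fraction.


Specificity = TN / (TN + FP) = 82 / 102 = 41/51.

41/51


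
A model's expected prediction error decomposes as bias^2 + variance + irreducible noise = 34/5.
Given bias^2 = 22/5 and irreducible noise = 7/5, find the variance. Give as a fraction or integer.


Total error = bias^2 + variance + irreducible noise. So variance = 34/5 - 22/5 - 7/5 = 1.

1


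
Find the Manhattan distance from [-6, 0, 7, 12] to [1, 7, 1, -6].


d = sum of absolute differences: |-6-1|=7 + |0-7|=7 + |7-1|=6 + |12--6|=18 = 38.

38


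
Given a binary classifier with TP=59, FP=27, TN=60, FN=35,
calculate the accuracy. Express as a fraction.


Accuracy = (TP + TN) / (TP + TN + FP + FN) = (59 + 60) / 181 = 119/181.

119/181


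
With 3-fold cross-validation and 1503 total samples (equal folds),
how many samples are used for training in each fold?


Each validation fold has 1503/3 = 501 samples. Training set = 1503 - 501 = 1002.

1002


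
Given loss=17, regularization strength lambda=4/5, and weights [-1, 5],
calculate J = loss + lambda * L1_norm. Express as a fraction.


L1 norm = sum(|w|) = 6. J = 17 + 4/5 * 6 = 109/5.

109/5


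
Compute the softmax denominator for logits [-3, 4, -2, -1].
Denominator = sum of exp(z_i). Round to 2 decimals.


Denom = e^-3=0.0498 + e^4=54.5982 + e^-2=0.1353 + e^-1=0.3679. Sum = 55.1512, which rounds to 55.15.

55.15


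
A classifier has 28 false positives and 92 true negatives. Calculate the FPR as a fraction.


FPR = FP / (FP + TN) = 28 / 120 = 7/30.

7/30


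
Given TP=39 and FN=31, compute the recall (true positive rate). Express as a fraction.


Recall = TP / (TP + FN) = 39 / 70 = 39/70.

39/70


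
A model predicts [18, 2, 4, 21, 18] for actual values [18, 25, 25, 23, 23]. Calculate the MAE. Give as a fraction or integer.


MAE = (1/5) * (|18-18|=0 + |25-2|=23 + |25-4|=21 + |23-21|=2 + |23-18|=5). Sum = 51. MAE = 51/5.

51/5


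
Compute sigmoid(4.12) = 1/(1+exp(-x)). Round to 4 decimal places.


sigma(4.12) = 1/(1+e^(-4.12)) = 1/(1+0.016245) = 1/1.016245 = 0.9840.

0.9840


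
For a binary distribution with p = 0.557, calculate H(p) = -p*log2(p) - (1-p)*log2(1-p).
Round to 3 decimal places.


H = -0.557*log2(0.557) - 0.443*log2(0.443) = 0.991.

0.991


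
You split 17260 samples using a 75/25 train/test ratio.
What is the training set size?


Test set = 17260 * 25% = 4315. Training set = 17260 - 4315 = 12945.

12945


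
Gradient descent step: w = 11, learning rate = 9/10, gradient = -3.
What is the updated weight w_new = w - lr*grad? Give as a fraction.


w_new = 11 - 9/10 * -3 = 11 - -27/10 = 137/10.

137/10


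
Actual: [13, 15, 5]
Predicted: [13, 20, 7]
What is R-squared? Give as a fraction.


Mean(y) = 11. SS_res = 29. SS_tot = 56. R^2 = 1 - 29/(56) = 27/56.

27/56


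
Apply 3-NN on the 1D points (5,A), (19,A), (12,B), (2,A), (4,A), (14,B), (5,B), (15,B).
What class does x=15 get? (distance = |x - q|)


Distances: |5-15|=10, |19-15|=4, |12-15|=3, |2-15|=13, |4-15|=11, |14-15|=1, |5-15|=10, |15-15|=0. 3 nearest: (15,B), (14,B), (12,B). Counts: {'B': 3}. Majority class: B.

B


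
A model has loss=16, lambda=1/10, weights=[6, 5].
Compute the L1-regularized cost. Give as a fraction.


L1 norm = sum(|w|) = 11. J = 16 + 1/10 * 11 = 171/10.

171/10


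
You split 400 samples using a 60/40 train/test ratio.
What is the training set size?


Test set = 400 * 40% = 160. Training set = 400 - 160 = 240.

240


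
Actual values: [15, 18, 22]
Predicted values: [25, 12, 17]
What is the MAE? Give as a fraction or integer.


MAE = (1/3) * (|15-25|=10 + |18-12|=6 + |22-17|=5). Sum = 21. MAE = 7.

7


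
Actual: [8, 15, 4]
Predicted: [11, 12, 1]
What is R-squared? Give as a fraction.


Mean(y) = 9. SS_res = 27. SS_tot = 62. R^2 = 1 - 27/(62) = 35/62.

35/62


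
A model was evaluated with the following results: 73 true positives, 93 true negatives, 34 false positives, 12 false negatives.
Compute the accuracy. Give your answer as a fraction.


Accuracy = (TP + TN) / (TP + TN + FP + FN) = (73 + 93) / 212 = 83/106.

83/106


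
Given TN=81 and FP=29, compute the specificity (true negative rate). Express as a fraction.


Specificity = TN / (TN + FP) = 81 / 110 = 81/110.

81/110


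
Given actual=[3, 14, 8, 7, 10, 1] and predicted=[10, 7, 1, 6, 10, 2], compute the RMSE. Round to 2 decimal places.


MSE = 24.8333. RMSE = sqrt(24.8333) = 4.98.

4.98


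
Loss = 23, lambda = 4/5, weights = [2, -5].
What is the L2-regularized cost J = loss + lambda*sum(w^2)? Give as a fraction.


L2 sq norm = sum(w^2) = 29. J = 23 + 4/5 * 29 = 231/5.

231/5


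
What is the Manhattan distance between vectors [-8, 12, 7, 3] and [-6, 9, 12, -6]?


d = sum of absolute differences: |-8--6|=2 + |12-9|=3 + |7-12|=5 + |3--6|=9 = 19.

19


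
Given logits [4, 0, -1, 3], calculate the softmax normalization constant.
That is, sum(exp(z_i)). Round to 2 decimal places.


Denom = e^4=54.5982 + e^0=1.0000 + e^-1=0.3679 + e^3=20.0855. Sum = 76.0516, which rounds to 76.05.

76.05


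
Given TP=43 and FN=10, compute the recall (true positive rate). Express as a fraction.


Recall = TP / (TP + FN) = 43 / 53 = 43/53.

43/53


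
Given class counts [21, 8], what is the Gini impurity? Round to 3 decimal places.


Total = 29. Proportions: 21/29, 8/29. sum(p_i^2) = 0.6005. Gini = 1 - 0.6005 = 0.3995, which rounds to 0.400.

0.400


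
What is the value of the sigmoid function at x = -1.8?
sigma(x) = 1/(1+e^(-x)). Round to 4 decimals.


sigma(-1.8) = 1/(1+e^(1.8)) = 1/(1+6.049647) = 1/7.049647 = 0.1419.

0.1419


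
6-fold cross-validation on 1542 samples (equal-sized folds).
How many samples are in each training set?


Each validation fold has 1542/6 = 257 samples. Training set = 1542 - 257 = 1285.

1285


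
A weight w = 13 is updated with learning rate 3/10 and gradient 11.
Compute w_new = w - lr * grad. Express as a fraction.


w_new = 13 - 3/10 * 11 = 13 - 33/10 = 97/10.

97/10


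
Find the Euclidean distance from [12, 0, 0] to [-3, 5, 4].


d = sqrt(sum of squared differences). (12--3)^2=225, (0-5)^2=25, (0-4)^2=16. Sum = 266.

sqrt(266)


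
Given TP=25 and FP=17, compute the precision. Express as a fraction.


Precision = TP / (TP + FP) = 25 / 42 = 25/42.

25/42


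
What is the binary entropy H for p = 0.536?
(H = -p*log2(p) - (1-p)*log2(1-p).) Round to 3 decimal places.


H = -0.536*log2(0.536) - 0.464*log2(0.464) = 0.996.

0.996


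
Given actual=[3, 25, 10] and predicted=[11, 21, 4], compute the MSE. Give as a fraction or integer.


MSE = (1/3) * ((3-11)^2=64 + (25-21)^2=16 + (10-4)^2=36). Sum = 116. MSE = 116/3.

116/3


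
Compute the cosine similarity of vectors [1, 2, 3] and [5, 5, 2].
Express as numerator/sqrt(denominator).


dot = 21. |a|^2 = 14, |b|^2 = 54. cos = 21/sqrt(756).

21/sqrt(756)


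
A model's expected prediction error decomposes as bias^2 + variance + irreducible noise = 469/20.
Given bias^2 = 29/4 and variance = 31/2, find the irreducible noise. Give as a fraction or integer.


Total error = bias^2 + variance + irreducible noise. So irreducible noise = 469/20 - 29/4 - 31/2 = 7/10.

7/10


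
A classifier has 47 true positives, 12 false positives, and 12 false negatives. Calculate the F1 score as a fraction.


Precision = 47/59 = 47/59. Recall = 47/59 = 47/59. F1 = 2*P*R/(P+R) = 47/59.

47/59


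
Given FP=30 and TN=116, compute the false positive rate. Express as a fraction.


FPR = FP / (FP + TN) = 30 / 146 = 15/73.

15/73


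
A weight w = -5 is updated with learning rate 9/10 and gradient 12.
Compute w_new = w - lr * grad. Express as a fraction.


w_new = -5 - 9/10 * 12 = -5 - 54/5 = -79/5.

-79/5


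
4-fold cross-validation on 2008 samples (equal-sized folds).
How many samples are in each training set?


Each validation fold has 2008/4 = 502 samples. Training set = 2008 - 502 = 1506.

1506


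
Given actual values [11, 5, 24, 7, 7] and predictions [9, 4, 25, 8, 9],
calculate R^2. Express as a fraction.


Mean(y) = 54/5. SS_res = 11. SS_tot = 1184/5. R^2 = 1 - 11/(1184/5) = 1129/1184.

1129/1184


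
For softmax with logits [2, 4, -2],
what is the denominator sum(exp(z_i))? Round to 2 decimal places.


Denom = e^2=7.3891 + e^4=54.5982 + e^-2=0.1353. Sum = 62.1226, which rounds to 62.12.

62.12


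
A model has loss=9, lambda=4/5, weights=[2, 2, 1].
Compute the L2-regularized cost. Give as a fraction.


L2 sq norm = sum(w^2) = 9. J = 9 + 4/5 * 9 = 81/5.

81/5


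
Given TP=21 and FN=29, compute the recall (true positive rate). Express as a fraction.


Recall = TP / (TP + FN) = 21 / 50 = 21/50.

21/50


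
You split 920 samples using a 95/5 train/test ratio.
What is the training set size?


Test set = 920 * 5% = 46. Training set = 920 - 46 = 874.

874


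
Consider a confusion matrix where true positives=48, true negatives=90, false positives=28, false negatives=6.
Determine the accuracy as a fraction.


Accuracy = (TP + TN) / (TP + TN + FP + FN) = (48 + 90) / 172 = 69/86.

69/86


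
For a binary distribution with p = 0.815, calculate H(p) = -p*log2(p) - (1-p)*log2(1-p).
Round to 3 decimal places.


H = -0.815*log2(0.815) - 0.185*log2(0.185) = 0.691.

0.691


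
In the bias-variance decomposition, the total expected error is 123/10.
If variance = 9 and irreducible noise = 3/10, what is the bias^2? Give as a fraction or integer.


Total error = bias^2 + variance + irreducible noise. So bias^2 = 123/10 - 9 - 3/10 = 3.

3


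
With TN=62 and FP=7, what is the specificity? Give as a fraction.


Specificity = TN / (TN + FP) = 62 / 69 = 62/69.

62/69


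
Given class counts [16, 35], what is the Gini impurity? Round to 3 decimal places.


Total = 51. Proportions: 16/51, 35/51. sum(p_i^2) = 0.5694. Gini = 1 - 0.5694 = 0.4306, which rounds to 0.431.

0.431


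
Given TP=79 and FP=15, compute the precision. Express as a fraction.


Precision = TP / (TP + FP) = 79 / 94 = 79/94.

79/94


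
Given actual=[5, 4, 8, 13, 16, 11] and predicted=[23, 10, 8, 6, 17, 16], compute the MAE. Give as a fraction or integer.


MAE = (1/6) * (|5-23|=18 + |4-10|=6 + |8-8|=0 + |13-6|=7 + |16-17|=1 + |11-16|=5). Sum = 37. MAE = 37/6.

37/6


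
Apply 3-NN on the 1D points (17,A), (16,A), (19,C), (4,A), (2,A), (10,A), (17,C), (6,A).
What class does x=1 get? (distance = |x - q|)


Distances: |17-1|=16, |16-1|=15, |19-1|=18, |4-1|=3, |2-1|=1, |10-1|=9, |17-1|=16, |6-1|=5. 3 nearest: (2,A), (4,A), (6,A). Counts: {'A': 3}. Majority class: A.

A


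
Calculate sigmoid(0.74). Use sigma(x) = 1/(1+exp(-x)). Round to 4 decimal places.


sigma(0.74) = 1/(1+e^(-0.74)) = 1/(1+0.477114) = 1/1.477114 = 0.6770.

0.6770


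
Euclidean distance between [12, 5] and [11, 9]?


d = sqrt(sum of squared differences). (12-11)^2=1, (5-9)^2=16. Sum = 17.

sqrt(17)


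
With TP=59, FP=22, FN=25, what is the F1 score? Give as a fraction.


Precision = 59/81 = 59/81. Recall = 59/84 = 59/84. F1 = 2*P*R/(P+R) = 118/165.

118/165


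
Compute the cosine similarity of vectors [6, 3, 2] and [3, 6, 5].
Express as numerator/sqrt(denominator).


dot = 46. |a|^2 = 49, |b|^2 = 70. cos = 46/sqrt(3430).

46/sqrt(3430)


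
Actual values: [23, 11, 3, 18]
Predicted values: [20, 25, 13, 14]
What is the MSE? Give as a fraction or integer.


MSE = (1/4) * ((23-20)^2=9 + (11-25)^2=196 + (3-13)^2=100 + (18-14)^2=16). Sum = 321. MSE = 321/4.

321/4


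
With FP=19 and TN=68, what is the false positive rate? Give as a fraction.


FPR = FP / (FP + TN) = 19 / 87 = 19/87.

19/87


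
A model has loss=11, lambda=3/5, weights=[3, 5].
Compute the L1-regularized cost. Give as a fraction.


L1 norm = sum(|w|) = 8. J = 11 + 3/5 * 8 = 79/5.

79/5


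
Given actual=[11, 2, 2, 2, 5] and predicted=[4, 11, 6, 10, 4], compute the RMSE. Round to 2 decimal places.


MSE = 42.2000. RMSE = sqrt(42.2000) = 6.50.

6.50


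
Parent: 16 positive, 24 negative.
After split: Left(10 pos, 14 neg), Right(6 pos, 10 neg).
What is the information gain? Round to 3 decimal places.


H(parent) = 0.9710. H(left) = 0.9799, H(right) = 0.9544. Weighted = (24/40)*0.9799 + (16/40)*0.9544 = 0.9697. IG = 0.9710 - 0.9697 = 0.0013, which rounds to 0.001.

0.001


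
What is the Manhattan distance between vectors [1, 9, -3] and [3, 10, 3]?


d = sum of absolute differences: |1-3|=2 + |9-10|=1 + |-3-3|=6 = 9.

9


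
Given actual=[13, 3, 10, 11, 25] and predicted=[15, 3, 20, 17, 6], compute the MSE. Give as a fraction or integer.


MSE = (1/5) * ((13-15)^2=4 + (3-3)^2=0 + (10-20)^2=100 + (11-17)^2=36 + (25-6)^2=361). Sum = 501. MSE = 501/5.

501/5


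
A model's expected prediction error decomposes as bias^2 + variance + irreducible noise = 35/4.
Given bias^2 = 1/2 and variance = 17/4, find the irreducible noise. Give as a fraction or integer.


Total error = bias^2 + variance + irreducible noise. So irreducible noise = 35/4 - 1/2 - 17/4 = 4.

4


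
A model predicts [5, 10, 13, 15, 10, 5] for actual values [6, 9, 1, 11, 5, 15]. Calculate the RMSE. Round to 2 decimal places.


MSE = 47.8333. RMSE = sqrt(47.8333) = 6.92.

6.92


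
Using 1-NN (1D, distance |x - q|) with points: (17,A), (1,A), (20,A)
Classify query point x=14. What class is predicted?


Distances: |17-14|=3, |1-14|=13, |20-14|=6. 1 nearest: (17,A). Counts: {'A': 1}. Majority class: A.

A


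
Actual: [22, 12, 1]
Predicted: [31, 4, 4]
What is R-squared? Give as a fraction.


Mean(y) = 35/3. SS_res = 154. SS_tot = 662/3. R^2 = 1 - 154/(662/3) = 100/331.

100/331


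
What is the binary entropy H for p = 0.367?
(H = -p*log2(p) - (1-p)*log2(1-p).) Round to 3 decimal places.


H = -0.367*log2(0.367) - 0.633*log2(0.633) = 0.948.

0.948


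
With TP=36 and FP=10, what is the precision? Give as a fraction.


Precision = TP / (TP + FP) = 36 / 46 = 18/23.

18/23


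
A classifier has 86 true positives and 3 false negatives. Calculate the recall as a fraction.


Recall = TP / (TP + FN) = 86 / 89 = 86/89.

86/89


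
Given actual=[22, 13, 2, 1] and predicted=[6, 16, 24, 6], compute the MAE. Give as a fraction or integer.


MAE = (1/4) * (|22-6|=16 + |13-16|=3 + |2-24|=22 + |1-6|=5). Sum = 46. MAE = 23/2.

23/2


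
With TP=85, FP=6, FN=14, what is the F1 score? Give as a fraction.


Precision = 85/91 = 85/91. Recall = 85/99 = 85/99. F1 = 2*P*R/(P+R) = 17/19.

17/19


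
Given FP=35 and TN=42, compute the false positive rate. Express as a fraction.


FPR = FP / (FP + TN) = 35 / 77 = 5/11.

5/11


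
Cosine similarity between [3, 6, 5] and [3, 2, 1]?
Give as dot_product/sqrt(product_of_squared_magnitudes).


dot = 26. |a|^2 = 70, |b|^2 = 14. cos = 26/sqrt(980).

26/sqrt(980)


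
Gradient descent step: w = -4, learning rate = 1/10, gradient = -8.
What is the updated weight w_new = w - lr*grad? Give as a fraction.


w_new = -4 - 1/10 * -8 = -4 - -4/5 = -16/5.

-16/5


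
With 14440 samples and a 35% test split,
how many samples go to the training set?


Test set = 14440 * 35% = 5054. Training set = 14440 - 5054 = 9386.

9386


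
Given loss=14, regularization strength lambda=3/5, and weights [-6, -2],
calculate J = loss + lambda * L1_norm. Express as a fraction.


L1 norm = sum(|w|) = 8. J = 14 + 3/5 * 8 = 94/5.

94/5


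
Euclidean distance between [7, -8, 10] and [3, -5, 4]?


d = sqrt(sum of squared differences). (7-3)^2=16, (-8--5)^2=9, (10-4)^2=36. Sum = 61.

sqrt(61)


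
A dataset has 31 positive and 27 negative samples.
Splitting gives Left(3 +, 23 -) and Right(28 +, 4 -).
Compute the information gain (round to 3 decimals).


H(parent) = 0.9966. H(left) = 0.5159, H(right) = 0.5436. Weighted = (26/58)*0.5159 + (32/58)*0.5436 = 0.5312. IG = 0.9966 - 0.5312 = 0.4654, which rounds to 0.465.

0.465


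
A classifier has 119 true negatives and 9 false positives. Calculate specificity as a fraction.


Specificity = TN / (TN + FP) = 119 / 128 = 119/128.

119/128


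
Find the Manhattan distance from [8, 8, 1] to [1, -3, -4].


d = sum of absolute differences: |8-1|=7 + |8--3|=11 + |1--4|=5 = 23.

23


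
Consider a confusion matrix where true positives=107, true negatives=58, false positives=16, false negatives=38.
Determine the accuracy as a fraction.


Accuracy = (TP + TN) / (TP + TN + FP + FN) = (107 + 58) / 219 = 55/73.

55/73


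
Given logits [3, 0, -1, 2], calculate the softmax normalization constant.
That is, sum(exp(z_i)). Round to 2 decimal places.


Denom = e^3=20.0855 + e^0=1.0000 + e^-1=0.3679 + e^2=7.3891. Sum = 28.8425, which rounds to 28.84.

28.84


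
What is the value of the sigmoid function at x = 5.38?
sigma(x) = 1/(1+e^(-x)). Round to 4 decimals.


sigma(5.38) = 1/(1+e^(-5.38)) = 1/(1+0.004608) = 1/1.004608 = 0.9954.

0.9954


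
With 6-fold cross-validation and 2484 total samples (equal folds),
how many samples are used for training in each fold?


Each validation fold has 2484/6 = 414 samples. Training set = 2484 - 414 = 2070.

2070


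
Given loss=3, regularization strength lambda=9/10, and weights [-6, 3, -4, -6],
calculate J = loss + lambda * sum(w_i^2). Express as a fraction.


L2 sq norm = sum(w^2) = 97. J = 3 + 9/10 * 97 = 903/10.

903/10


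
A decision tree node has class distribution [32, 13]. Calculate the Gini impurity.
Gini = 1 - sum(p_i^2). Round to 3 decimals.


Total = 45. Proportions: 32/45, 13/45. sum(p_i^2) = 0.5891. Gini = 1 - 0.5891 = 0.4109, which rounds to 0.411.

0.411


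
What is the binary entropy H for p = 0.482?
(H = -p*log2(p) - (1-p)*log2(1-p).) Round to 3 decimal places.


H = -0.482*log2(0.482) - 0.518*log2(0.518) = 0.999.

0.999


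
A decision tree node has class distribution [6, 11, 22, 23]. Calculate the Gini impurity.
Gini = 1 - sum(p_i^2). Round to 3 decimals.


Total = 62. Proportions: 6/62, 11/62, 22/62, 23/62. sum(p_i^2) = 0.3044. Gini = 1 - 0.3044 = 0.6956, which rounds to 0.696.

0.696


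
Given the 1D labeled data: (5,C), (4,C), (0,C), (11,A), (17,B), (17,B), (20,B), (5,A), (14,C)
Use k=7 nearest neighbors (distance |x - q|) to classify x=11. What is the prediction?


Distances: |5-11|=6, |4-11|=7, |0-11|=11, |11-11|=0, |17-11|=6, |17-11|=6, |20-11|=9, |5-11|=6, |14-11|=3. 7 nearest: (11,A), (14,C), (5,A), (17,B), (17,B), (5,C), (4,C). Counts: {'A': 2, 'C': 3, 'B': 2}. Majority class: C.

C


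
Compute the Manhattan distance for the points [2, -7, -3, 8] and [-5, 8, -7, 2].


d = sum of absolute differences: |2--5|=7 + |-7-8|=15 + |-3--7|=4 + |8-2|=6 = 32.

32


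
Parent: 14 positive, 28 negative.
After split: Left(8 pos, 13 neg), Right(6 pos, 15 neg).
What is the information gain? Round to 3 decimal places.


H(parent) = 0.9183. H(left) = 0.9587, H(right) = 0.8631. Weighted = (21/42)*0.9587 + (21/42)*0.8631 = 0.9109. IG = 0.9183 - 0.9109 = 0.0074, which rounds to 0.007.

0.007


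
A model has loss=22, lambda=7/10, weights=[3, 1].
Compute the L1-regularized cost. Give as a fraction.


L1 norm = sum(|w|) = 4. J = 22 + 7/10 * 4 = 124/5.

124/5


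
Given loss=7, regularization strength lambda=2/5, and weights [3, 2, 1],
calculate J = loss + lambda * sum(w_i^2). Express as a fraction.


L2 sq norm = sum(w^2) = 14. J = 7 + 2/5 * 14 = 63/5.

63/5


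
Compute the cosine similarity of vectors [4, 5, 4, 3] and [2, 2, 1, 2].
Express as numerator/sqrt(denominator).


dot = 28. |a|^2 = 66, |b|^2 = 13. cos = 28/sqrt(858).

28/sqrt(858)


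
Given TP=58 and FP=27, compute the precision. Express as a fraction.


Precision = TP / (TP + FP) = 58 / 85 = 58/85.

58/85


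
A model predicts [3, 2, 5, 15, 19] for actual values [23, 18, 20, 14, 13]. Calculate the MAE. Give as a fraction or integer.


MAE = (1/5) * (|23-3|=20 + |18-2|=16 + |20-5|=15 + |14-15|=1 + |13-19|=6). Sum = 58. MAE = 58/5.

58/5


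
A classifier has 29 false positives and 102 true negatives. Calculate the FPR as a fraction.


FPR = FP / (FP + TN) = 29 / 131 = 29/131.

29/131


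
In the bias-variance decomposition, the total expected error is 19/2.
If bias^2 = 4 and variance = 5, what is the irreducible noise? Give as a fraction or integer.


Total error = bias^2 + variance + irreducible noise. So irreducible noise = 19/2 - 4 - 5 = 1/2.

1/2


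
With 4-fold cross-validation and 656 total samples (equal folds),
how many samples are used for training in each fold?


Each validation fold has 656/4 = 164 samples. Training set = 656 - 164 = 492.

492


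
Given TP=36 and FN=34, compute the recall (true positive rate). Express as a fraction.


Recall = TP / (TP + FN) = 36 / 70 = 18/35.

18/35


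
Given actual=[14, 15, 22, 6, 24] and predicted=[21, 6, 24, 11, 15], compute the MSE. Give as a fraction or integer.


MSE = (1/5) * ((14-21)^2=49 + (15-6)^2=81 + (22-24)^2=4 + (6-11)^2=25 + (24-15)^2=81). Sum = 240. MSE = 48.

48


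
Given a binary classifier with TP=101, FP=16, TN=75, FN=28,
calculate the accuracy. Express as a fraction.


Accuracy = (TP + TN) / (TP + TN + FP + FN) = (101 + 75) / 220 = 4/5.

4/5


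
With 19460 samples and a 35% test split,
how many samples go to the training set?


Test set = 19460 * 35% = 6811. Training set = 19460 - 6811 = 12649.

12649


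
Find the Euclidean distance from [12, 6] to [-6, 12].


d = sqrt(sum of squared differences). (12--6)^2=324, (6-12)^2=36. Sum = 360.

sqrt(360)


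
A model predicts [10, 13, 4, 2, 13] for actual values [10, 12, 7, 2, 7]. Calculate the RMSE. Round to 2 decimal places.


MSE = 9.2000. RMSE = sqrt(9.2000) = 3.03.

3.03


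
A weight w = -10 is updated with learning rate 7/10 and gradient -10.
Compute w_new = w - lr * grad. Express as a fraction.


w_new = -10 - 7/10 * -10 = -10 - -7 = -3.

-3


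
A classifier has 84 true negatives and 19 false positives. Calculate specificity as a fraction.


Specificity = TN / (TN + FP) = 84 / 103 = 84/103.

84/103


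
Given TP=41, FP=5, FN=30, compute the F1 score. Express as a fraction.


Precision = 41/46 = 41/46. Recall = 41/71 = 41/71. F1 = 2*P*R/(P+R) = 82/117.

82/117


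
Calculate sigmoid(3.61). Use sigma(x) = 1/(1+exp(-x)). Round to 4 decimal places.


sigma(3.61) = 1/(1+e^(-3.61)) = 1/(1+0.027052) = 1/1.027052 = 0.9737.

0.9737


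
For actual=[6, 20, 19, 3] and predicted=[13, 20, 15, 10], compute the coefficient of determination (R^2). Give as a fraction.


Mean(y) = 12. SS_res = 114. SS_tot = 230. R^2 = 1 - 114/(230) = 58/115.

58/115
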